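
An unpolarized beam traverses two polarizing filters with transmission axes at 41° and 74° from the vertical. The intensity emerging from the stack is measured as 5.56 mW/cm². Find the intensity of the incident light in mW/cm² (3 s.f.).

Unpolarized light through the first polarizer → I₁ = ½ I₀, now polarized at 41°.
I₂ = I₁ cos²(74° − 41°) = 0.5 I₀ · cos²(33°) = 0.3517 I₀.
So 5.56 mW/cm² = 0.3517 I₀, giving I₀ = 5.56/0.3517 = 15.81 mW/cm².

I₀ ≈ 15.8 mW/cm²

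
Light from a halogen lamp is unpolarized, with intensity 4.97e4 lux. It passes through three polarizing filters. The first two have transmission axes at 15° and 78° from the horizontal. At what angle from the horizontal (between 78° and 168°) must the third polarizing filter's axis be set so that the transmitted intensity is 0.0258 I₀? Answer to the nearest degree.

Unpolarized light through the first polarizer → I₁ = ½ I₀, now polarized at 15°.
I₂ = I₁ cos²(78° − 15°) = 0.5 I₀ · cos²(63°) = 0.1031 I₀.
Need I₃/I₀ = 0.0258, so cos²(θ − 78°) = 0.0258 / 0.1031 = 0.2504.
θ − 78° = arccos(√0.2504) = 60.0°, giving θ ≈ 78 + 60.0 = 138.0°.

θ ≈ 138°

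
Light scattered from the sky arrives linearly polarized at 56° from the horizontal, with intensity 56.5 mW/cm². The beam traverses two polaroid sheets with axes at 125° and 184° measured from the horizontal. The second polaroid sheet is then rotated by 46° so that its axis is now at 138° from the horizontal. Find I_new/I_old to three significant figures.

I_new/I_old ≈ 3.58

Before rotation:
I₁ = I₀ cos²(125° − 56°) = I₀ cos²(69°) = 0.1284 I₀.
I₂ = I₁ cos²(184° − 125°) = 0.1284 I₀ · cos²(59°) = 0.03407 I₀.
After rotation:
I₁ = I₀ cos²(125° − 56°) = I₀ cos²(69°) = 0.1284 I₀.
I₂ = I₁ cos²(138° − 125°) = 0.1284 I₀ · cos²(13°) = 0.1219 I₀.
Ratio = 0.1219 / 0.03407 = 3.579.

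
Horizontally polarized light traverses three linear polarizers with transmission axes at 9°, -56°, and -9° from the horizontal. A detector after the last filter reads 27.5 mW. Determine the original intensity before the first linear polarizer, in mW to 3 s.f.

By Malus's law, I₁ = I₀ cos²(9° − 0°) = I₀ cos²(9°) = 0.9755 I₀.
I₂ = I₁ cos²(-56° − 9°) = 0.9755 I₀ · cos²(65°) = 0.1742 I₀.
I₃ = I₂ cos²(-9° + 56°) = 0.1742 I₀ · cos²(47°) = 0.08104 I₀.
So 27.5 mW = 0.08104 I₀, giving I₀ = 27.5/0.08104 = 339.3 mW.

I₀ ≈ 339 mW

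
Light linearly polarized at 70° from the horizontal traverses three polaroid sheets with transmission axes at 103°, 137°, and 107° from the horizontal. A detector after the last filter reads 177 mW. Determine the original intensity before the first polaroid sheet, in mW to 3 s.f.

I₀ ≈ 488 mW

I₁ = I₀ cos²(103° − 70°) = I₀ cos²(33°) = 0.7034 I₀.
I₂ = I₁ cos²(137° − 103°) = 0.7034 I₀ · cos²(34°) = 0.4834 I₀.
I₃ = I₂ cos²(107° − 137°) = 0.4834 I₀ · cos²(30°) = 0.3626 I₀.
So 177 mW = 0.3626 I₀, giving I₀ = 177/0.3626 = 488.2 mW.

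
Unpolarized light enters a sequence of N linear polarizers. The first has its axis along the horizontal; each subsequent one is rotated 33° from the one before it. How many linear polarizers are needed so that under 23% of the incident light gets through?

N = 4

First polarizer halves the unpolarized light: factor 1/2.
Each further stage multiplies by cos²(33°) = 0.7034.
After N polarizers: T = 0.5·0.7034^(N−1). Require T < 0.23 ⇒ N−1 > ln(0.23/0.5)/ln(0.7034) = 2.21, so N−1 ≥ 3 and N = 4.
Check: N=4 gives T = 0.174 < 0.23; N=3 gives T = 0.2474.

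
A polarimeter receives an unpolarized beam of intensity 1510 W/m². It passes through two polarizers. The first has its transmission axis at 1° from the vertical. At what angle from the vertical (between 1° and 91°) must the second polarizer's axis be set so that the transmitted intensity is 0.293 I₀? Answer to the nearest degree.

Unpolarized light through the first polarizer → I₁ = ½ I₀, now polarized at 1°.
Need I₂/I₀ = 0.293, so cos²(θ − 1°) = 0.293 / 0.5 = 0.586.
θ − 1° = arccos(√0.586) = 40.0°, giving θ ≈ 1 + 40.0 = 41.0°.

θ ≈ 41°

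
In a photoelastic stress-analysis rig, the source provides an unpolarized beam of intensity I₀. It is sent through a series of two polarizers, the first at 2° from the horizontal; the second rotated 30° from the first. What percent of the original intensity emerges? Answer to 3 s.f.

≈ 37.5%

Unpolarized light through the first polarizer → I₁ = ½ I₀, now polarized at 2°.
I₂ = I₁ cos²(30°) = 0.5 · 0.75 I₀ = 0.375 I₀.
That is 37.5% of the incident intensity.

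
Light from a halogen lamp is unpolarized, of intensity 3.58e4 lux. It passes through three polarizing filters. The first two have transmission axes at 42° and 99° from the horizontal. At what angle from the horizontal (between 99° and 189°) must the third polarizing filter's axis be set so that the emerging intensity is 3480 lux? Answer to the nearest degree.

Unpolarized light through the first polarizer → I₁ = ½ I₀, now polarized at 42°.
I₂ = I₁ cos²(99° − 42°) = 0.5 I₀ · cos²(57°) = 0.1483 I₀.
Target fraction: 3480 / 3.58e4 lux = 0.09721 of I₀.
Need I₃/I₀ = 0.09721, so cos²(θ − 99°) = 0.09721 / 0.1483 = 0.6554.
θ − 99° = arccos(√0.6554) = 35.9°, giving θ ≈ 99 + 35.9 = 134.9°.

θ ≈ 135°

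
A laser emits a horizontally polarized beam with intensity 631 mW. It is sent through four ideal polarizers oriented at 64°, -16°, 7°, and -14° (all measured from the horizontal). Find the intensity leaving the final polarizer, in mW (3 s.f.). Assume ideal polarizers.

I₁ = 631 mW · cos²(64°) = 121.3 mW.
I₂ = I₁ · cos²(80°) = 121.3 · 0.03015 = 3.656 mW.
I₃ = I₂ · cos²(23°) = 3.656 · 0.8473 = 3.098 mW.
I₄ = I₃ · cos²(21°) = 3.098 · 0.8716 = 2.7 mW.

I ≈ 2.70 mW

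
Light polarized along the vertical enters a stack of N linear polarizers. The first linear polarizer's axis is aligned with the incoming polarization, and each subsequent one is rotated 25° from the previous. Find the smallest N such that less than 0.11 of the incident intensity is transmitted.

N = 13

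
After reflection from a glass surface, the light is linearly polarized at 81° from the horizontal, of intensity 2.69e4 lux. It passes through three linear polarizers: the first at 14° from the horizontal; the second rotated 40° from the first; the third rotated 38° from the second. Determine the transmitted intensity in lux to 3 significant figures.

I ≈ 1500 lux

I₁ = 2.69e4 lux · cos²(67°) = 4107 lux.
I₂ = I₁ · cos²(40°) = 4107 · 0.5868 = 2410 lux.
I₃ = I₂ · cos²(38°) = 2410 · 0.621 = 1497 lux.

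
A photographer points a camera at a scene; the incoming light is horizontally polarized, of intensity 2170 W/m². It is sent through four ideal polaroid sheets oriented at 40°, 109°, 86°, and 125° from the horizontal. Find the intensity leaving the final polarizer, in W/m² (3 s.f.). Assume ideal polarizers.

I ≈ 83.7 W/m²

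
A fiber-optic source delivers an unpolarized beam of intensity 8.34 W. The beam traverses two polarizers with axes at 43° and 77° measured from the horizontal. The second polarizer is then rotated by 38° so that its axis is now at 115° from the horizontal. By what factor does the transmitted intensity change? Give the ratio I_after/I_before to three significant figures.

Before rotation:
Unpolarized light through the first polarizer → I₁ = ½ I₀, now polarized at 43°.
I₂ = I₁ cos²(77° − 43°) = 0.5 I₀ · cos²(34°) = 0.3437 I₀.
After rotation:
Unpolarized light through the first polarizer → I₁ = ½ I₀, now polarized at 43°.
I₂ = I₁ cos²(115° − 43°) = 0.5 I₀ · cos²(72°) = 0.04775 I₀.
Ratio = 0.04775 / 0.3437 = 0.1389.

I_new/I_old ≈ 0.139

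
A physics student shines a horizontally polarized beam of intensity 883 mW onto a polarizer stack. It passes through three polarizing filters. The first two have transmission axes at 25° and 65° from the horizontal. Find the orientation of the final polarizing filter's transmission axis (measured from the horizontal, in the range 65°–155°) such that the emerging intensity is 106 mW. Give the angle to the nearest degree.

θ ≈ 125°

I₁ = I₀ cos²(25° − 0°) = I₀ cos²(25°) = 0.8214 I₀.
I₂ = I₁ cos²(65° − 25°) = 0.8214 I₀ · cos²(40°) = 0.482 I₀.
Target fraction: 106 / 883 mW = 0.12 of I₀.
Need I₃/I₀ = 0.12, so cos²(θ − 65°) = 0.12 / 0.482 = 0.249.
θ − 65° = arccos(√0.249) = 60.1°, giving θ ≈ 65 + 60.1 = 125.1°.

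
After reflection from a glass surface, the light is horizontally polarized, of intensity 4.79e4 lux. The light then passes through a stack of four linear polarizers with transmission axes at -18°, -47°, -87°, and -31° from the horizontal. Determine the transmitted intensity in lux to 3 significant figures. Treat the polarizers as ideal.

I₁ = 4.79e4 lux · cos²(18°) = 4.333e+04 lux.
I₂ = I₁ · cos²(29°) = 4.333e+04 · 0.765 = 3.314e+04 lux.
I₃ = I₂ · cos²(40°) = 3.314e+04 · 0.5868 = 1.945e+04 lux.
I₄ = I₃ · cos²(56°) = 1.945e+04 · 0.3127 = 6082 lux.

I ≈ 6080 lux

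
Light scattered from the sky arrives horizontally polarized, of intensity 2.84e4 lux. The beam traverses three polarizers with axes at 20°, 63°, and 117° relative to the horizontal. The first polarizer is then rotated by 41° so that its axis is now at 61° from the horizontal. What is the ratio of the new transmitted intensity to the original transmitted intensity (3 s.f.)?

I_new/I_old ≈ 0.497

Before rotation:
I₁ = I₀ cos²(20° − 0°) = I₀ cos²(20°) = 0.883 I₀.
I₂ = I₁ cos²(63° − 20°) = 0.883 I₀ · cos²(43°) = 0.4723 I₀.
I₃ = I₂ cos²(117° − 63°) = 0.4723 I₀ · cos²(54°) = 0.1632 I₀.
After rotation:
I₁ = I₀ cos²(61° − 0°) = I₀ cos²(61°) = 0.235 I₀.
I₂ = I₁ cos²(63° − 61°) = 0.235 I₀ · cos²(2°) = 0.2348 I₀.
I₃ = I₂ cos²(117° − 63°) = 0.2348 I₀ · cos²(54°) = 0.08111 I₀.
Ratio = 0.08111 / 0.1632 = 0.497.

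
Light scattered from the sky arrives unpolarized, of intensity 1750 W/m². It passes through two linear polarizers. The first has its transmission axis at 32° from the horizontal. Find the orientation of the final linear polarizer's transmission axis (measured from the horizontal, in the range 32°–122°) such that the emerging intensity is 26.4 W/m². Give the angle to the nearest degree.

θ ≈ 112°

Unpolarized light through the first polarizer → I₁ = ½ I₀, now polarized at 32°.
Target fraction: 26.4 / 1750 W/m² = 0.01509 of I₀.
Need I₂/I₀ = 0.01509, so cos²(θ − 32°) = 0.01509 / 0.5 = 0.03017.
θ − 32° = arccos(√0.03017) = 80.0°, giving θ ≈ 32 + 80.0 = 112.0°.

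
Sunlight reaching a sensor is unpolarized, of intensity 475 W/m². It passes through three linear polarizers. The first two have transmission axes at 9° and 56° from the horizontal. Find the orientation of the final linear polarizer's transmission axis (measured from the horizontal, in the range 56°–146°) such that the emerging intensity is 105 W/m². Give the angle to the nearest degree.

Unpolarized light through the first polarizer → I₁ = ½ I₀, now polarized at 9°.
I₂ = I₁ cos²(56° − 9°) = 0.5 I₀ · cos²(47°) = 0.2326 I₀.
Target fraction: 105 / 475 W/m² = 0.2211 of I₀.
Need I₃/I₀ = 0.2211, so cos²(θ − 56°) = 0.2211 / 0.2326 = 0.9505.
θ − 56° = arccos(√0.9505) = 12.9°, giving θ ≈ 56 + 12.9 = 68.9°.

θ ≈ 69°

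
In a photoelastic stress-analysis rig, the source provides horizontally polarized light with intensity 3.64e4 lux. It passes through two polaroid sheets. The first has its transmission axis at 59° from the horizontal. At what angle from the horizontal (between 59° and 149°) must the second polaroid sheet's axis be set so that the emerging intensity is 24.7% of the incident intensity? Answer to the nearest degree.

θ ≈ 74°

I₁ = I₀ cos²(59° − 0°) = I₀ cos²(59°) = 0.2653 I₀.
Need I₂/I₀ = 0.247, so cos²(θ − 59°) = 0.247 / 0.2653 = 0.9311.
θ − 59° = arccos(√0.9311) = 15.2°, giving θ ≈ 59 + 15.2 = 74.2°.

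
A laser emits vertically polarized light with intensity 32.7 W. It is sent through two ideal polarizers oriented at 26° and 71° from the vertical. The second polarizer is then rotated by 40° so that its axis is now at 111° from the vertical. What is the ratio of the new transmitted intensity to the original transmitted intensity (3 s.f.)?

Before rotation:
I₁ = I₀ cos²(26° − 0°) = I₀ cos²(26°) = 0.8078 I₀.
I₂ = I₁ cos²(71° − 26°) = 0.8078 I₀ · cos²(45°) = 0.4039 I₀.
After rotation:
I₁ = I₀ cos²(26° − 0°) = I₀ cos²(26°) = 0.8078 I₀.
I₂ = I₁ cos²(111° − 26°) = 0.8078 I₀ · cos²(85°) = 0.006136 I₀.
Ratio = 0.006136 / 0.4039 = 0.01519.

I_new/I_old ≈ 0.0152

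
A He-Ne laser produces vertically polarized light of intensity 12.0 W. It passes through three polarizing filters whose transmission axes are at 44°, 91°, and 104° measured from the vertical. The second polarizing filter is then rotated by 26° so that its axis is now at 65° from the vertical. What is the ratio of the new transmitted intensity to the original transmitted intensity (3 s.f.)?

Before rotation:
I₁ = I₀ cos²(44° − 0°) = I₀ cos²(44°) = 0.5174 I₀.
I₂ = I₁ cos²(91° − 44°) = 0.5174 I₀ · cos²(47°) = 0.2407 I₀.
I₃ = I₂ cos²(104° − 91°) = 0.2407 I₀ · cos²(13°) = 0.2285 I₀.
After rotation:
I₁ = I₀ cos²(44° − 0°) = I₀ cos²(44°) = 0.5174 I₀.
I₂ = I₁ cos²(65° − 44°) = 0.5174 I₀ · cos²(21°) = 0.451 I₀.
I₃ = I₂ cos²(104° − 65°) = 0.451 I₀ · cos²(39°) = 0.2724 I₀.
Ratio = 0.2724 / 0.2285 = 1.192.

I_new/I_old ≈ 1.19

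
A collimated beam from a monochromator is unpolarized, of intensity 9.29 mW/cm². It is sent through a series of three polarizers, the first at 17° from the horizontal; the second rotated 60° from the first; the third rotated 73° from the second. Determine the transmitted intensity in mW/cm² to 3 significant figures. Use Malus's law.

Unpolarized light through the first polarizer → I₁ = 9.29 mW/cm²/2 = 4.645 mW/cm², polarized at 17°.
I₂ = I₁ · cos²(60°) = 4.645 · 0.25 = 1.161 mW/cm².
I₃ = I₂ · cos²(73°) = 1.161 · 0.08548 = 0.09927 mW/cm².

I ≈ 0.0993 mW/cm²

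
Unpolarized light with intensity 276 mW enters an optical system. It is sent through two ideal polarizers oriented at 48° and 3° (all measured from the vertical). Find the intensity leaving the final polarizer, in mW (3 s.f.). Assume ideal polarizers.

Unpolarized light through the first polarizer → I₁ = 276 mW/2 = 138 mW, polarized at 48°.
I₂ = I₁ · cos²(45°) = 138 · 0.5 = 69 mW.

I ≈ 69.0 mW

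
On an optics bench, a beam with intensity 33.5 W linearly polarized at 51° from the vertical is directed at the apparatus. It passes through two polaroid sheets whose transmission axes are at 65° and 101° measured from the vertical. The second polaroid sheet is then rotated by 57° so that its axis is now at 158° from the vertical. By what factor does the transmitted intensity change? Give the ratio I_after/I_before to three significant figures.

I_new/I_old ≈ 0.00418

Before rotation:
By Malus's law, I₁ = I₀ cos²(65° − 51°) = I₀ cos²(14°) = 0.9415 I₀.
I₂ = I₁ cos²(101° − 65°) = 0.9415 I₀ · cos²(36°) = 0.6162 I₀.
After rotation:
I₁ = I₀ cos²(65° − 51°) = I₀ cos²(14°) = 0.9415 I₀.
Angle between axes 1 and 2: 87°. I₂ = 0.9415 I₀ · cos²(87°) = 0.002579 I₀.
Ratio = 0.002579 / 0.6162 = 0.004185.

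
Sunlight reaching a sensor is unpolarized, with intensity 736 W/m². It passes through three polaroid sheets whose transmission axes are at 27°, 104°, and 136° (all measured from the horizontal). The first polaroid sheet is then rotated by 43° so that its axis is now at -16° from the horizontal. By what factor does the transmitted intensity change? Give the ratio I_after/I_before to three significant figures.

Before rotation:
Unpolarized light through the first polarizer → I₁ = ½ I₀, now polarized at 27°.
I₂ = I₁ cos²(104° − 27°) = 0.5 I₀ · cos²(77°) = 0.0253 I₀.
I₃ = I₂ cos²(136° − 104°) = 0.0253 I₀ · cos²(32°) = 0.0182 I₀.
After rotation:
Unpolarized light through the first polarizer → I₁ = ½ I₀, now polarized at -16°.
Angle between axes 1 and 2: 60°. I₂ = 0.5 I₀ · cos²(60°) = 0.125 I₀.
I₃ = I₂ cos²(136° − 104°) = 0.125 I₀ · cos²(32°) = 0.0899 I₀.
Ratio = 0.0899 / 0.0182 = 4.94.

I_new/I_old ≈ 4.94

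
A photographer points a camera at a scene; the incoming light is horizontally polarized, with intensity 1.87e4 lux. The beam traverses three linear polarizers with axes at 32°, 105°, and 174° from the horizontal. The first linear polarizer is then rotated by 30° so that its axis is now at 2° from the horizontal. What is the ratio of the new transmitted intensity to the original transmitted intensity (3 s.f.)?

I_new/I_old ≈ 0.822

Before rotation:
By Malus's law, I₁ = I₀ cos²(32° − 0°) = I₀ cos²(32°) = 0.7192 I₀.
I₂ = I₁ cos²(105° − 32°) = 0.7192 I₀ · cos²(73°) = 0.06148 I₀.
I₃ = I₂ cos²(174° − 105°) = 0.06148 I₀ · cos²(69°) = 0.007895 I₀.
After rotation:
I₁ = I₀ cos²(2° − 0°) = I₀ cos²(2°) = 0.9988 I₀.
Angle between axes 1 and 2: 77°. I₂ = 0.9988 I₀ · cos²(77°) = 0.05054 I₀.
I₃ = I₂ cos²(174° − 105°) = 0.05054 I₀ · cos²(69°) = 0.006491 I₀.
Ratio = 0.006491 / 0.007895 = 0.8221.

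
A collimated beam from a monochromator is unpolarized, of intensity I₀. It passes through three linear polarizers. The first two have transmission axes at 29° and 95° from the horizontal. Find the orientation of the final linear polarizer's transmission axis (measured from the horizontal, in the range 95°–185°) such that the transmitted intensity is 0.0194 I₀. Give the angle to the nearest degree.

θ ≈ 156°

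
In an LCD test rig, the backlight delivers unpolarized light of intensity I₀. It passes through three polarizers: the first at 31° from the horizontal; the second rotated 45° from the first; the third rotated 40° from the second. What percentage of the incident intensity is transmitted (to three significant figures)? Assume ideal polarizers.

Unpolarized light through the first polarizer → I₁ = ½ I₀, now polarized at 31°.
I₂ = I₁ cos²(45°) = 0.5 · 0.5 I₀ = 0.25 I₀.
I₃ = I₂ cos²(40°) = 0.25 · 0.5868 I₀ = 0.1467 I₀.
That is 14.67% of the incident intensity.

≈ 14.7%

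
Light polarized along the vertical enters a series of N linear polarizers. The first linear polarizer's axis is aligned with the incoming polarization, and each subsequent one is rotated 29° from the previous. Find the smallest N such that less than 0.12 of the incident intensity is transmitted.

First polarizer is aligned with the polarization: full transmission.
Each further stage multiplies by cos²(29°) = 0.765.
After N polarizers: T = 0.765^(N−1). Require T < 0.12 ⇒ N−1 > ln(0.12)/ln(0.765) = 7.91, so N−1 ≥ 8 and N = 9.
Check: N=9 gives T = 0.1172 < 0.12; N=8 gives T = 0.1533.

N = 9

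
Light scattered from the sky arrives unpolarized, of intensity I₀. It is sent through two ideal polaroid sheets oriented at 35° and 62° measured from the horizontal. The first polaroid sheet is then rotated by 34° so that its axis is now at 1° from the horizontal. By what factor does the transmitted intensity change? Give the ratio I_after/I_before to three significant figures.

Before rotation:
Unpolarized light through the first polarizer → I₁ = ½ I₀, now polarized at 35°.
I₂ = I₁ cos²(62° − 35°) = 0.5 I₀ · cos²(27°) = 0.3969 I₀.
After rotation:
Unpolarized light through the first polarizer → I₁ = ½ I₀, now polarized at 1°.
I₂ = I₁ cos²(62° − 1°) = 0.5 I₀ · cos²(61°) = 0.1175 I₀.
Ratio = 0.1175 / 0.3969 = 0.2961.

I_new/I_old ≈ 0.296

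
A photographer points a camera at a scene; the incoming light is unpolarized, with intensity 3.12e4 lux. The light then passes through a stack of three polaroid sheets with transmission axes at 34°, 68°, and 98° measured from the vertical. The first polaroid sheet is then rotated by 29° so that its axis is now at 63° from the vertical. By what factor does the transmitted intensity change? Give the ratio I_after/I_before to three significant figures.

I_new/I_old ≈ 1.44

Before rotation:
Unpolarized light through the first polarizer → I₁ = ½ I₀, now polarized at 34°.
I₂ = I₁ cos²(68° − 34°) = 0.5 I₀ · cos²(34°) = 0.3437 I₀.
I₃ = I₂ cos²(98° − 68°) = 0.3437 I₀ · cos²(30°) = 0.2577 I₀.
After rotation:
Unpolarized light through the first polarizer → I₁ = ½ I₀, now polarized at 63°.
I₂ = I₁ cos²(68° − 63°) = 0.5 I₀ · cos²(5°) = 0.4962 I₀.
I₃ = I₂ cos²(98° − 68°) = 0.4962 I₀ · cos²(30°) = 0.3722 I₀.
Ratio = 0.3722 / 0.2577 = 1.444.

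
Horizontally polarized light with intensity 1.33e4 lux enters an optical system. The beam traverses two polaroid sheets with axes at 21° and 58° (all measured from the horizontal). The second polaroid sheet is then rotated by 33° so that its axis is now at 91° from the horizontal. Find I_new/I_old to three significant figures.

Before rotation:
I₁ = I₀ cos²(21° − 0°) = I₀ cos²(21°) = 0.8716 I₀.
I₂ = I₁ cos²(58° − 21°) = 0.8716 I₀ · cos²(37°) = 0.5559 I₀.
After rotation:
I₁ = I₀ cos²(21° − 0°) = I₀ cos²(21°) = 0.8716 I₀.
I₂ = I₁ cos²(91° − 21°) = 0.8716 I₀ · cos²(70°) = 0.102 I₀.
Ratio = 0.102 / 0.5559 = 0.1834.

I_new/I_old ≈ 0.183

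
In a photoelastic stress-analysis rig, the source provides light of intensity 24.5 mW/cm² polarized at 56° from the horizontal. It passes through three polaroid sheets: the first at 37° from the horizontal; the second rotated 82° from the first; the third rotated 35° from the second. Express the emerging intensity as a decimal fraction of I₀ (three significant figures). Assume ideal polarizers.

I/I₀ ≈ 0.0116

By Malus's law, I₁ = 24.5 mW/cm² · cos²(19°) = 21.9 mW/cm².
I₂ = I₁ · cos²(82°) = 21.9 · 0.01937 = 0.4242 mW/cm².
I₃ = I₂ · cos²(35°) = 0.4242 · 0.671 = 0.2847 mW/cm².
Transmitted fraction = 0.01162.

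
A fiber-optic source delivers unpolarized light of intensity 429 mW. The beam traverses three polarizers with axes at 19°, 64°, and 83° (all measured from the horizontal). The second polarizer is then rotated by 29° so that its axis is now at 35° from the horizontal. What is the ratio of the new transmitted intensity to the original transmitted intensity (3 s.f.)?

Before rotation:
Unpolarized light through the first polarizer → I₁ = ½ I₀, now polarized at 19°.
I₂ = I₁ cos²(64° − 19°) = 0.5 I₀ · cos²(45°) = 0.25 I₀.
I₃ = I₂ cos²(83° − 64°) = 0.25 I₀ · cos²(19°) = 0.2235 I₀.
After rotation:
Unpolarized light through the first polarizer → I₁ = ½ I₀, now polarized at 19°.
I₂ = I₁ cos²(35° − 19°) = 0.5 I₀ · cos²(16°) = 0.462 I₀.
I₃ = I₂ cos²(83° − 35°) = 0.462 I₀ · cos²(48°) = 0.2069 I₀.
Ratio = 0.2069 / 0.2235 = 0.9255.

I_new/I_old ≈ 0.926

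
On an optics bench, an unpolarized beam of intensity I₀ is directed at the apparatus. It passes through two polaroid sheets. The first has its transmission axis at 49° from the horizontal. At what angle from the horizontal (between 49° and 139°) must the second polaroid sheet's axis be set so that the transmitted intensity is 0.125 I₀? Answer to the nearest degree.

Unpolarized light through the first polarizer → I₁ = ½ I₀, now polarized at 49°.
Need I₂/I₀ = 0.125, so cos²(θ − 49°) = 0.125 / 0.5 = 0.25.
θ − 49° = arccos(√0.25) = 60.0°, giving θ ≈ 49 + 60.0 = 109.0°.

θ ≈ 109°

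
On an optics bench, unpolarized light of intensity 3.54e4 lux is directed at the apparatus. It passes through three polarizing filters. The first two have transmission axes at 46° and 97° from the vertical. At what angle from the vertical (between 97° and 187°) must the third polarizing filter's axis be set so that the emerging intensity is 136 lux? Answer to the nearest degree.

θ ≈ 179°

Unpolarized light through the first polarizer → I₁ = ½ I₀, now polarized at 46°.
I₂ = I₁ cos²(97° − 46°) = 0.5 I₀ · cos²(51°) = 0.198 I₀.
Target fraction: 136 / 3.54e4 lux = 0.003842 of I₀.
Need I₃/I₀ = 0.003842, so cos²(θ − 97°) = 0.003842 / 0.198 = 0.0194.
θ − 97° = arccos(√0.0194) = 82.0°, giving θ ≈ 97 + 82.0 = 179.0°.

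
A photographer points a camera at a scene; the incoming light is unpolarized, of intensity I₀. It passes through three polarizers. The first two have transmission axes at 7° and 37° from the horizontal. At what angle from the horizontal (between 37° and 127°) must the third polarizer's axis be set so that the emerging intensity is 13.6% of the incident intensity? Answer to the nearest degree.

Unpolarized light through the first polarizer → I₁ = ½ I₀, now polarized at 7°.
I₂ = I₁ cos²(37° − 7°) = 0.5 I₀ · cos²(30°) = 0.375 I₀.
Need I₃/I₀ = 0.136, so cos²(θ − 37°) = 0.136 / 0.375 = 0.3627.
θ − 37° = arccos(√0.3627) = 53.0°, giving θ ≈ 37 + 53.0 = 90.0°.

θ ≈ 90°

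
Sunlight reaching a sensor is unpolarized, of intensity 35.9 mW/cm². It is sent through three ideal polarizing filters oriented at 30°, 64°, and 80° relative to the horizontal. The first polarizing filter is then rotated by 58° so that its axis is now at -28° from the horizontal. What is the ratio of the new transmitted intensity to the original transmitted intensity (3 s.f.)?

I_new/I_old ≈ 0.00177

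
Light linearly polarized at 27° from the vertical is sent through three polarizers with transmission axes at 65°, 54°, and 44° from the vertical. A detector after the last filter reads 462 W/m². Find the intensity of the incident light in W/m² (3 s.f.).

I₁ = I₀ cos²(65° − 27°) = I₀ cos²(38°) = 0.621 I₀.
I₂ = I₁ cos²(54° − 65°) = 0.621 I₀ · cos²(11°) = 0.5984 I₀.
I₃ = I₂ cos²(44° − 54°) = 0.5984 I₀ · cos²(10°) = 0.5803 I₀.
So 462 W/m² = 0.5803 I₀, giving I₀ = 462/0.5803 = 796.1 W/m².

I₀ ≈ 796 W/m²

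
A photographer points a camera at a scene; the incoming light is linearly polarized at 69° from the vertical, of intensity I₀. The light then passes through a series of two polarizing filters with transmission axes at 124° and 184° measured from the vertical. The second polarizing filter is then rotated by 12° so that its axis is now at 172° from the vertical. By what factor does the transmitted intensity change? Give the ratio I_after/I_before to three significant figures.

I_new/I_old ≈ 1.79

Before rotation:
I₁ = I₀ cos²(124° − 69°) = I₀ cos²(55°) = 0.329 I₀.
I₂ = I₁ cos²(184° − 124°) = 0.329 I₀ · cos²(60°) = 0.08225 I₀.
After rotation:
I₁ = I₀ cos²(124° − 69°) = I₀ cos²(55°) = 0.329 I₀.
I₂ = I₁ cos²(172° − 124°) = 0.329 I₀ · cos²(48°) = 0.1473 I₀.
Ratio = 0.1473 / 0.08225 = 1.791.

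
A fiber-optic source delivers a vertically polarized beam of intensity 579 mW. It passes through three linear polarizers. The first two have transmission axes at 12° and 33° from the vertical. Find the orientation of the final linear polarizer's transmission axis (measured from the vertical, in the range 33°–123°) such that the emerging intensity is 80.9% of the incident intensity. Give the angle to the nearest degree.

θ ≈ 43°

I₁ = I₀ cos²(12° − 0°) = I₀ cos²(12°) = 0.9568 I₀.
I₂ = I₁ cos²(33° − 12°) = 0.9568 I₀ · cos²(21°) = 0.8339 I₀.
Need I₃/I₀ = 0.809, so cos²(θ − 33°) = 0.809 / 0.8339 = 0.9701.
θ − 33° = arccos(√0.9701) = 9.9°, giving θ ≈ 33 + 9.9 = 42.9°.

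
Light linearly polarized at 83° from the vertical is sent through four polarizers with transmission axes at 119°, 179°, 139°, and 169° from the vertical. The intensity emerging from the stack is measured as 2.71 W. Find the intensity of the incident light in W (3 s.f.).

By Malus's law, I₁ = I₀ cos²(119° − 83°) = I₀ cos²(36°) = 0.6545 I₀.
I₂ = I₁ cos²(179° − 119°) = 0.6545 I₀ · cos²(60°) = 0.1636 I₀.
I₃ = I₂ cos²(139° − 179°) = 0.1636 I₀ · cos²(40°) = 0.09602 I₀.
I₄ = I₃ cos²(169° − 139°) = 0.09602 I₀ · cos²(30°) = 0.07202 I₀.
So 2.71 W = 0.07202 I₀, giving I₀ = 2.71/0.07202 = 37.63 W.

I₀ ≈ 37.6 W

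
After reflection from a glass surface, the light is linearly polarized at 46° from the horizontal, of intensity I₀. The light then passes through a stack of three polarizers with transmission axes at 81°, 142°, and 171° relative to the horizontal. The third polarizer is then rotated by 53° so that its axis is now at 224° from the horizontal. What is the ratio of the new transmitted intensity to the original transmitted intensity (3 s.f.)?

Before rotation:
I₁ = I₀ cos²(81° − 46°) = I₀ cos²(35°) = 0.671 I₀.
I₂ = I₁ cos²(142° − 81°) = 0.671 I₀ · cos²(61°) = 0.1577 I₀.
I₃ = I₂ cos²(171° − 142°) = 0.1577 I₀ · cos²(29°) = 0.1206 I₀.
After rotation:
I₁ = I₀ cos²(81° − 46°) = I₀ cos²(35°) = 0.671 I₀.
I₂ = I₁ cos²(142° − 81°) = 0.671 I₀ · cos²(61°) = 0.1577 I₀.
I₃ = I₂ cos²(224° − 142°) = 0.1577 I₀ · cos²(82°) = 0.003055 I₀.
Ratio = 0.003055 / 0.1206 = 0.02532.

I_new/I_old ≈ 0.0253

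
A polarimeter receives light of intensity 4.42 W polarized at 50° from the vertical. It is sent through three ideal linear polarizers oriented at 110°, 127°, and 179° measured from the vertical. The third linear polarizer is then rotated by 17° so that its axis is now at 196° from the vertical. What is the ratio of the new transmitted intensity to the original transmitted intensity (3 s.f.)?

I_new/I_old ≈ 0.339

Before rotation:
I₁ = I₀ cos²(110° − 50°) = I₀ cos²(60°) = 0.25 I₀.
I₂ = I₁ cos²(127° − 110°) = 0.25 I₀ · cos²(17°) = 0.2286 I₀.
I₃ = I₂ cos²(179° − 127°) = 0.2286 I₀ · cos²(52°) = 0.08666 I₀.
After rotation:
I₁ = I₀ cos²(110° − 50°) = I₀ cos²(60°) = 0.25 I₀.
I₂ = I₁ cos²(127° − 110°) = 0.25 I₀ · cos²(17°) = 0.2286 I₀.
I₃ = I₂ cos²(196° − 127°) = 0.2286 I₀ · cos²(69°) = 0.02936 I₀.
Ratio = 0.02936 / 0.08666 = 0.3388.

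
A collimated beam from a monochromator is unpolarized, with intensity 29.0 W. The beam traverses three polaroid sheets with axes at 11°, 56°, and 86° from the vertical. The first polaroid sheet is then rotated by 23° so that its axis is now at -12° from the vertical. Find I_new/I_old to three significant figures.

I_new/I_old ≈ 0.281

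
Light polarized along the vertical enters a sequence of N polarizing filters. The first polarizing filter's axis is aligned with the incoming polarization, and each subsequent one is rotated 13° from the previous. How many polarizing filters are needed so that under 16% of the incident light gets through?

First polarizer is aligned with the polarization: full transmission.
Each further stage multiplies by cos²(13°) = 0.9494.
After N polarizers: T = 0.9494^(N−1). Require T < 0.16 ⇒ N−1 > ln(0.16)/ln(0.9494) = 35.29, so N−1 ≥ 36 and N = 37.
Check: N=37 gives T = 0.1542 < 0.16; N=36 gives T = 0.1624.

N = 37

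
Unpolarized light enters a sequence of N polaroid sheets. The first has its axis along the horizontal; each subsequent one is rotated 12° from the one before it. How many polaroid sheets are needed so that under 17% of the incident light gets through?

First polarizer halves the unpolarized light: factor 1/2.
Each further stage multiplies by cos²(12°) = 0.9568.
After N polarizers: T = 0.5·0.9568^(N−1). Require T < 0.17 ⇒ N−1 > ln(0.17/0.5)/ln(0.9568) = 24.41, so N−1 ≥ 25 and N = 26.
Check: N=26 gives T = 0.1656 < 0.17; N=25 gives T = 0.1731.

N = 26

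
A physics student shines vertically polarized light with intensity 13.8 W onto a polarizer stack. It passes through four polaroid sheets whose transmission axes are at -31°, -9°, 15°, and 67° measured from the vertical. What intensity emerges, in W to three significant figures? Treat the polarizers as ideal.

I₁ = 13.8 W · cos²(31°) = 10.14 W.
I₂ = I₁ · cos²(22°) = 10.14 · 0.8597 = 8.716 W.
I₃ = I₂ · cos²(24°) = 8.716 · 0.8346 = 7.274 W.
I₄ = I₃ · cos²(52°) = 7.274 · 0.379 = 2.757 W.

I ≈ 2.76 W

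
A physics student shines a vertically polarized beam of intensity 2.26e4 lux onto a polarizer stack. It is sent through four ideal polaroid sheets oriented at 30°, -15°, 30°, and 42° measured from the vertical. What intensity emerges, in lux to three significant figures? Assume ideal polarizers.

I ≈ 4050 lux

I₁ = 2.26e4 lux · cos²(30°) = 1.695e+04 lux.
I₂ = I₁ · cos²(45°) = 1.695e+04 · 0.5 = 8475 lux.
I₃ = I₂ · cos²(45°) = 8475 · 0.5 = 4238 lux.
I₄ = I₃ · cos²(12°) = 4238 · 0.9568 = 4054 lux.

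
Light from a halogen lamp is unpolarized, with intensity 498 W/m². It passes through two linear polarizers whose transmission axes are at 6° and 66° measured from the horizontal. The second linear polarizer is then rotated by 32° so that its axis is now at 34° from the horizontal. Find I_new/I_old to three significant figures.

Before rotation:
Unpolarized light through the first polarizer → I₁ = ½ I₀, now polarized at 6°.
I₂ = I₁ cos²(66° − 6°) = 0.5 I₀ · cos²(60°) = 0.125 I₀.
After rotation:
Unpolarized light through the first polarizer → I₁ = ½ I₀, now polarized at 6°.
I₂ = I₁ cos²(34° − 6°) = 0.5 I₀ · cos²(28°) = 0.3898 I₀.
Ratio = 0.3898 / 0.125 = 3.118.

I_new/I_old ≈ 3.12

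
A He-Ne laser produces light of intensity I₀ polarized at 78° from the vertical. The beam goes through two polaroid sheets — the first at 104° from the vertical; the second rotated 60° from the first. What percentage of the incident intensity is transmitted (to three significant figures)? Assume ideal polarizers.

By Malus's law, I₁ = I₀ cos²(104° − 78°) = I₀ cos²(26°) = 0.8078 I₀.
I₂ = I₁ cos²(60°) = 0.8078 · 0.25 I₀ = 0.202 I₀.
That is 20.2% of the incident intensity.

≈ 20.2%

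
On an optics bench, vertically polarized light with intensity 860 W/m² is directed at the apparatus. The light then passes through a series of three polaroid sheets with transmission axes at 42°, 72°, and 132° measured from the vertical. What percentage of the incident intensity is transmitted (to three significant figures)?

I₁ = 860 W/m² · cos²(42°) = 474.9 W/m².
I₂ = I₁ · cos²(30°) = 474.9 · 0.75 = 356.2 W/m².
I₃ = I₂ · cos²(60°) = 356.2 · 0.25 = 89.05 W/m².
That is 10.35% of the incident intensity.

≈ 10.4%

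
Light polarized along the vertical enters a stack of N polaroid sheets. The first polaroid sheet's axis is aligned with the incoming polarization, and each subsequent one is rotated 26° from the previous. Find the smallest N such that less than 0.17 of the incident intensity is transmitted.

N = 10

First polarizer is aligned with the polarization: full transmission.
Each further stage multiplies by cos²(26°) = 0.8078.
After N polarizers: T = 0.8078^(N−1). Require T < 0.17 ⇒ N−1 > ln(0.17)/ln(0.8078) = 8.30, so N−1 ≥ 9 and N = 10.
Check: N=10 gives T = 0.1465 < 0.17; N=9 gives T = 0.1814.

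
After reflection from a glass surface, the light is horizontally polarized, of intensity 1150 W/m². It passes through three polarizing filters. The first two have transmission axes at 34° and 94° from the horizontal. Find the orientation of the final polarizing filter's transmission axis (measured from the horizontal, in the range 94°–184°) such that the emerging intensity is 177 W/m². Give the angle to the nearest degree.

I₁ = I₀ cos²(34° − 0°) = I₀ cos²(34°) = 0.6873 I₀.
I₂ = I₁ cos²(94° − 34°) = 0.6873 I₀ · cos²(60°) = 0.1718 I₀.
Target fraction: 177 / 1150 W/m² = 0.1539 of I₀.
Need I₃/I₀ = 0.1539, so cos²(θ − 94°) = 0.1539 / 0.1718 = 0.8958.
θ − 94° = arccos(√0.8958) = 18.8°, giving θ ≈ 94 + 18.8 = 112.8°.

θ ≈ 113°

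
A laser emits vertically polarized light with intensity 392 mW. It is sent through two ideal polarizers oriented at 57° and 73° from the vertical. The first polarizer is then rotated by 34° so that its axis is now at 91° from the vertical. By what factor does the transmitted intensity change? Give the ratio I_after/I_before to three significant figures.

I_new/I_old ≈ 0.00101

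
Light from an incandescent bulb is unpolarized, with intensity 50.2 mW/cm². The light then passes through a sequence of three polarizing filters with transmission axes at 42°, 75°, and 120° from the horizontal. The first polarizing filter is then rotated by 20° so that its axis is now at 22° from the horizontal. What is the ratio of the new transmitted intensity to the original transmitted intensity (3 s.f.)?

I_new/I_old ≈ 0.515

Before rotation:
Unpolarized light through the first polarizer → I₁ = ½ I₀, now polarized at 42°.
I₂ = I₁ cos²(75° − 42°) = 0.5 I₀ · cos²(33°) = 0.3517 I₀.
I₃ = I₂ cos²(120° − 75°) = 0.3517 I₀ · cos²(45°) = 0.1758 I₀.
After rotation:
Unpolarized light through the first polarizer → I₁ = ½ I₀, now polarized at 22°.
I₂ = I₁ cos²(75° − 22°) = 0.5 I₀ · cos²(53°) = 0.1811 I₀.
I₃ = I₂ cos²(120° − 75°) = 0.1811 I₀ · cos²(45°) = 0.09055 I₀.
Ratio = 0.09055 / 0.1758 = 0.5149.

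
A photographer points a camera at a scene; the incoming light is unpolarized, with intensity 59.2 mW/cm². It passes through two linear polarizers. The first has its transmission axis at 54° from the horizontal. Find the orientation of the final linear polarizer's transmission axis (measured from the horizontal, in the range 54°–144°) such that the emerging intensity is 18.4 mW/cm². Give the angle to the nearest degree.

θ ≈ 92°

Unpolarized light through the first polarizer → I₁ = ½ I₀, now polarized at 54°.
Target fraction: 18.4 / 59.2 mW/cm² = 0.3108 of I₀.
Need I₂/I₀ = 0.3108, so cos²(θ − 54°) = 0.3108 / 0.5 = 0.6216.
θ − 54° = arccos(√0.6216) = 38.0°, giving θ ≈ 54 + 38.0 = 92.0°.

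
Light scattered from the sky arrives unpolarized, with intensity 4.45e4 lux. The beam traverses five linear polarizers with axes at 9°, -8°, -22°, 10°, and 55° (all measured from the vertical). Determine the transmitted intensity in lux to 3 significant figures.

I ≈ 6890 lux

Unpolarized light through the first polarizer → I₁ = 4.45e4 lux/2 = 2.225e+04 lux, polarized at 9°.
I₂ = I₁ · cos²(17°) = 2.225e+04 · 0.9145 = 2.035e+04 lux.
I₃ = I₂ · cos²(14°) = 2.035e+04 · 0.9415 = 1.916e+04 lux.
I₄ = I₃ · cos²(32°) = 1.916e+04 · 0.7192 = 1.378e+04 lux.
I₅ = I₄ · cos²(45°) = 1.378e+04 · 0.5 = 6889 lux.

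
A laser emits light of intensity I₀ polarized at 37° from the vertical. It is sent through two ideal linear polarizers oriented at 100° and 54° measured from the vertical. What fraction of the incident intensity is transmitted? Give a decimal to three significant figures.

By Malus's law, I₁ = I₀ cos²(100° − 37°) = I₀ cos²(63°) = 0.2061 I₀.
I₂ = I₁ cos²(54° − 100°) = 0.2061 I₀ · cos²(46°) = 0.09946 I₀.
Transmitted fraction = 0.09946.

≈ 0.0995 I₀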